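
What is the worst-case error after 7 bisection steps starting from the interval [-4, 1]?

Bisection error bound: |error| ≤ (b-a)/2^n
|error| ≤ (1 - (-4))/2^7 = 5/2^7
|error| ≤ 0.0390625000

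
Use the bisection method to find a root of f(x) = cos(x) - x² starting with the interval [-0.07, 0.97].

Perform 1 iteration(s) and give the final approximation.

f(x) = cos(x) - x²
Initial interval: [-0.07, 0.97]

Iteration 1:
  c_1 = (-0.070000 + 0.970000)/2 = 0.450000
  f(c_1) = f(0.450000) = 0.697947
  f(a) × f(c) ≥ 0, new interval: [0.450000, 0.970000]

After 1 iteration(s), the approximation is c_1 = 0.450000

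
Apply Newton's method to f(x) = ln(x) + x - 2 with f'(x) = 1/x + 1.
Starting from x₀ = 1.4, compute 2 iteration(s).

f(x) = ln(x) + x - 2
f'(x) = 1/x + 1
x₀ = 1.4

Newton-Raphson formula: x_{n+1} = x_n - f(x_n)/f'(x_n)

Iteration 1:
  f(1.400000) = -0.263528
  f'(1.400000) = 1.714286
  x_1 = 1.400000 - (-0.263528)/1.714286 = 1.553725
Iteration 2:
  f(1.553725) = -0.005621
  f'(1.553725) = 1.643615
  x_2 = 1.553725 - (-0.005621)/1.643615 = 1.557144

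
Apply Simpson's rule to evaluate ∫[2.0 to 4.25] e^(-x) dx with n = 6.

f(x) = e^(-x)
a = 2.0, b = 4.25, n = 6
h = (b - a)/n = 0.375000

Simpson's rule: (h/3)[f(x₀) + 4f(x₁) + 2f(x₂) + ... + f(xₙ)]

x_0 = 2.0000, f(x_0) = 0.135335, coefficient = 1
x_1 = 2.3750, f(x_1) = 0.093014, coefficient = 4
x_2 = 2.7500, f(x_2) = 0.063928, coefficient = 2
x_3 = 3.1250, f(x_3) = 0.043937, coefficient = 4
x_4 = 3.5000, f(x_4) = 0.030197, coefficient = 2
x_5 = 3.8750, f(x_5) = 0.020754, coefficient = 4
x_6 = 4.2500, f(x_6) = 0.014264, coefficient = 1

I ≈ (0.375000/3) × 0.968673 = 0.121084
Exact value: 0.121071
Error: 0.000013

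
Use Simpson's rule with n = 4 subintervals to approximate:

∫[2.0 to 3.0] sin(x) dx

f(x) = sin(x)
a = 2.0, b = 3.0, n = 4
h = (b - a)/n = 0.250000

Simpson's rule: (h/3)[f(x₀) + 4f(x₁) + 2f(x₂) + ... + f(xₙ)]

x_0 = 2.0000, f(x_0) = 0.909297, coefficient = 1
x_1 = 2.2500, f(x_1) = 0.778073, coefficient = 4
x_2 = 2.5000, f(x_2) = 0.598472, coefficient = 2
x_3 = 2.7500, f(x_3) = 0.381661, coefficient = 4
x_4 = 3.0000, f(x_4) = 0.141120, coefficient = 1

I ≈ (0.250000/3) × 6.886298 = 0.573858
Exact value: 0.573846
Error: 0.000013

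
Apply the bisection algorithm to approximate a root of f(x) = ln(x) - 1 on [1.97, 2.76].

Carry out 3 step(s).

f(x) = ln(x) - 1
Initial interval: [1.97, 2.76]

Iteration 1:
  c_1 = (1.970000 + 2.760000)/2 = 2.365000
  f(c_1) = f(2.365000) = -0.139222
  f(a) × f(c) ≥ 0, new interval: [2.365000, 2.760000]
Iteration 2:
  c_2 = (2.365000 + 2.760000)/2 = 2.562500
  f(c_2) = f(2.562500) = -0.059017
  f(a) × f(c) ≥ 0, new interval: [2.562500, 2.760000]
Iteration 3:
  c_3 = (2.562500 + 2.760000)/2 = 2.661250
  f(c_3) = f(2.661250) = -0.021204
  f(a) × f(c) ≥ 0, new interval: [2.661250, 2.760000]

After 3 iteration(s), the approximation is c_3 = 2.661250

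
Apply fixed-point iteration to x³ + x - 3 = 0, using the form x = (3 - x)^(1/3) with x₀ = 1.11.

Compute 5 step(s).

Equation: x³ + x - 3 = 0
Fixed-point form: x = (3 - x)^(1/3)
x₀ = 1.11

x_1 = g(1.110000) = 1.236386
x_2 = g(1.236386) = 1.208188
x_3 = g(1.208188) = 1.214593
x_4 = g(1.214593) = 1.213144
x_5 = g(1.213144) = 1.213472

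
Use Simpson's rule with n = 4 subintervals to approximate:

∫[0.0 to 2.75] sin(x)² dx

f(x) = sin(x)²
a = 0.0, b = 2.75, n = 4
h = (b - a)/n = 0.687500

Simpson's rule: (h/3)[f(x₀) + 4f(x₁) + 2f(x₂) + ... + f(xₙ)]

x_0 = 0.0000, f(x_0) = 0.000000, coefficient = 1
x_1 = 0.6875, f(x_1) = 0.402726, coefficient = 4
x_2 = 1.3750, f(x_2) = 0.962151, coefficient = 2
x_3 = 2.0625, f(x_3) = 0.777095, coefficient = 4
x_4 = 2.7500, f(x_4) = 0.145665, coefficient = 1

I ≈ (0.687500/3) × 6.789251 = 1.555870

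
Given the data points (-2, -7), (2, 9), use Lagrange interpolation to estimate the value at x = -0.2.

Lagrange interpolation formula:
P(x) = Σ yᵢ × Lᵢ(x)
where Lᵢ(x) = Π_{j≠i} (x - xⱼ)/(xᵢ - xⱼ)

L_0(-0.2) = (-0.2 - 2)/(-2 - 2) = 0.550000
L_1(-0.2) = (-0.2 - (-2))/(2 - (-2)) = 0.450000

P(-0.2) = (-7)×L_0(-0.2) + 9×L_1(-0.2)
P(-0.2) = 0.200000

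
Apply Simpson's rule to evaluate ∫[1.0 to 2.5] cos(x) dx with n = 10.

f(x) = cos(x)
a = 1.0, b = 2.5, n = 10
h = (b - a)/n = 0.150000

Simpson's rule: (h/3)[f(x₀) + 4f(x₁) + 2f(x₂) + ... + f(xₙ)]

x_0 = 1.0000, f(x_0) = 0.540302, coefficient = 1
x_1 = 1.1500, f(x_1) = 0.408487, coefficient = 4
x_2 = 1.3000, f(x_2) = 0.267499, coefficient = 2
x_3 = 1.4500, f(x_3) = 0.120503, coefficient = 4
x_4 = 1.6000, f(x_4) = -0.029200, coefficient = 2
x_5 = 1.7500, f(x_5) = -0.178246, coefficient = 4
x_6 = 1.9000, f(x_6) = -0.323290, coefficient = 2
x_7 = 2.0500, f(x_7) = -0.461073, coefficient = 4
x_8 = 2.2000, f(x_8) = -0.588501, coefficient = 2
x_9 = 2.3500, f(x_9) = -0.702713, coefficient = 4
x_10 = 2.5000, f(x_10) = -0.801144, coefficient = 1

I ≈ (0.150000/3) × -4.859991 = -0.243000
Exact value: -0.242999
Error: 0.000001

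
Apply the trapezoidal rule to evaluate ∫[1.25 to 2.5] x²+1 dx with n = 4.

f(x) = x²+1
a = 1.25, b = 2.5, n = 4
h = (b - a)/n = 0.312500

Trapezoidal rule: (h/2)[f(x₀) + 2f(x₁) + 2f(x₂) + ... + f(xₙ)]

x_0 = 1.2500, f(x_0) = 2.562500, coefficient = 1
x_1 = 1.5625, f(x_1) = 3.441406, coefficient = 2
x_2 = 1.8750, f(x_2) = 4.515625, coefficient = 2
x_3 = 2.1875, f(x_3) = 5.785156, coefficient = 2
x_4 = 2.5000, f(x_4) = 7.250000, coefficient = 1

I ≈ (0.312500/2) × 37.296875 = 5.827637
Exact value: 5.807292
Error: 0.020345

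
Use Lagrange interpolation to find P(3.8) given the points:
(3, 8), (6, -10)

Lagrange interpolation formula:
P(x) = Σ yᵢ × Lᵢ(x)
where Lᵢ(x) = Π_{j≠i} (x - xⱼ)/(xᵢ - xⱼ)

L_0(3.8) = (3.8 - 6)/(3 - 6) = 0.733333
L_1(3.8) = (3.8 - 3)/(6 - 3) = 0.266667

P(3.8) = 8×L_0(3.8) + (-10)×L_1(3.8)
P(3.8) = 3.200000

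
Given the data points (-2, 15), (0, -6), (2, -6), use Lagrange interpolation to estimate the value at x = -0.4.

Lagrange interpolation formula:
P(x) = Σ yᵢ × Lᵢ(x)
where Lᵢ(x) = Π_{j≠i} (x - xⱼ)/(xᵢ - xⱼ)

L_0(-0.4) = (-0.4 - 0)/(-2 - 0) × (-0.4 - 2)/(-2 - 2) = 0.120000
L_1(-0.4) = (-0.4 - (-2))/(0 - (-2)) × (-0.4 - 2)/(0 - 2) = 0.960000
L_2(-0.4) = (-0.4 - (-2))/(2 - (-2)) × (-0.4 - 0)/(2 - 0) = -0.080000

P(-0.4) = 15×L_0(-0.4) + (-6)×L_1(-0.4) + (-6)×L_2(-0.4)
P(-0.4) = -3.480000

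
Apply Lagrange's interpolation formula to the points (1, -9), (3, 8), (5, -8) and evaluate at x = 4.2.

Lagrange interpolation formula:
P(x) = Σ yᵢ × Lᵢ(x)
where Lᵢ(x) = Π_{j≠i} (x - xⱼ)/(xᵢ - xⱼ)

L_0(4.2) = (4.2 - 3)/(1 - 3) × (4.2 - 5)/(1 - 5) = -0.120000
L_1(4.2) = (4.2 - 1)/(3 - 1) × (4.2 - 5)/(3 - 5) = 0.640000
L_2(4.2) = (4.2 - 1)/(5 - 1) × (4.2 - 3)/(5 - 3) = 0.480000

P(4.2) = (-9)×L_0(4.2) + 8×L_1(4.2) + (-8)×L_2(4.2)
P(4.2) = 2.360000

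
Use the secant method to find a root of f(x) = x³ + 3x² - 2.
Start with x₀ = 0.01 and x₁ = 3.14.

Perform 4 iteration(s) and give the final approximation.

f(x) = x³ + 3x² - 2
x₀ = 0.01, x₁ = 3.14

Secant formula: x_{n+1} = x_n - f(x_n)(x_n - x_{n-1})/(f(x_n) - f(x_{n-1}))

Iteration 1:
  f(0.010000) = -1.999699
  f(3.140000) = 58.537944
  x_2 = 3.140000 - 58.537944×(3.140000 - 0.010000)/(58.537944 - (-1.999699))
       = 0.113391
Iteration 2:
  f(3.140000) = 58.537944
  f(0.113391) = -1.959969
  x_3 = 0.113391 - (-1.959969)×(0.113391 - 3.140000)/(-1.959969 - 58.537944)
       = 0.211445
Iteration 3:
  f(0.113391) = -1.959969
  f(0.211445) = -1.856419
  x_4 = 0.211445 - (-1.856419)×(0.211445 - 0.113391)/(-1.856419 - (-1.959969))
       = 1.969332
Iteration 4:
  f(0.211445) = -1.856419
  f(1.969332) = 17.272408
  x_5 = 1.969332 - 17.272408×(1.969332 - 0.211445)/(17.272408 - (-1.856419))
       = 0.382045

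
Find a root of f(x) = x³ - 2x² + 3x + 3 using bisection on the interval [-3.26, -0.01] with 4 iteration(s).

f(x) = x³ - 2x² + 3x + 3
Initial interval: [-3.26, -0.01]

Iteration 1:
  c_1 = (-3.260000 + (-0.010000))/2 = -1.635000
  f(c_1) = f(-1.635000) = -11.622173
  f(a) × f(c) ≥ 0, new interval: [-1.635000, -0.010000]
Iteration 2:
  c_2 = (-1.635000 + (-0.010000))/2 = -0.822500
  f(c_2) = f(-0.822500) = -1.376939
  f(a) × f(c) ≥ 0, new interval: [-0.822500, -0.010000]
Iteration 3:
  c_3 = (-0.822500 + (-0.010000))/2 = -0.416250
  f(c_3) = f(-0.416250) = 1.332601
  f(a) × f(c) < 0, new interval: [-0.822500, -0.416250]
Iteration 4:
  c_4 = (-0.822500 + (-0.416250))/2 = -0.619375
  f(c_4) = f(-0.619375) = 0.137016
  f(a) × f(c) < 0, new interval: [-0.822500, -0.619375]

After 4 iteration(s), the approximation is c_4 = -0.619375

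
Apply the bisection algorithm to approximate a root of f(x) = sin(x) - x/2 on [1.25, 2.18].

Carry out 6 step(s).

f(x) = sin(x) - x/2
Initial interval: [1.25, 2.18]

Iteration 1:
  c_1 = (1.250000 + 2.180000)/2 = 1.715000
  f(c_1) = f(1.715000) = 0.132121
  f(a) × f(c) ≥ 0, new interval: [1.715000, 2.180000]
Iteration 2:
  c_2 = (1.715000 + 2.180000)/2 = 1.947500
  f(c_2) = f(1.947500) = -0.043868
  f(a) × f(c) < 0, new interval: [1.715000, 1.947500]
Iteration 3:
  c_3 = (1.715000 + 1.947500)/2 = 1.831250
  f(c_3) = f(1.831250) = 0.050648
  f(a) × f(c) ≥ 0, new interval: [1.831250, 1.947500]
Iteration 4:
  c_4 = (1.831250 + 1.947500)/2 = 1.889375
  f(c_4) = f(1.889375) = 0.004994
  f(a) × f(c) ≥ 0, new interval: [1.889375, 1.947500]
Iteration 5:
  c_5 = (1.889375 + 1.947500)/2 = 1.918438
  f(c_5) = f(1.918438) = -0.019040
  f(a) × f(c) < 0, new interval: [1.889375, 1.918438]
Iteration 6:
  c_6 = (1.889375 + 1.918438)/2 = 1.903906
  f(c_6) = f(1.903906) = -0.006923
  f(a) × f(c) < 0, new interval: [1.889375, 1.903906]

After 6 iteration(s), the approximation is c_6 = 1.903906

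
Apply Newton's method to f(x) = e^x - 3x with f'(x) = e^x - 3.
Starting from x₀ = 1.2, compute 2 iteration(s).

f(x) = e^x - 3x
f'(x) = e^x - 3
x₀ = 1.2

Newton-Raphson formula: x_{n+1} = x_n - f(x_n)/f'(x_n)

Iteration 1:
  f(1.200000) = -0.279883
  f'(1.200000) = 0.320117
  x_1 = 1.200000 - (-0.279883)/0.320117 = 2.074315
Iteration 2:
  f(2.074315) = 1.736148
  f'(2.074315) = 4.959094
  x_2 = 2.074315 - 1.736148/4.959094 = 1.724221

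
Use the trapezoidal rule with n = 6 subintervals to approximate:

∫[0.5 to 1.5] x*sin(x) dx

f(x) = x*sin(x)
a = 0.5, b = 1.5, n = 6
h = (b - a)/n = 0.166667

Trapezoidal rule: (h/2)[f(x₀) + 2f(x₁) + 2f(x₂) + ... + f(xₙ)]

x_0 = 0.5000, f(x_0) = 0.239713, coefficient = 1
x_1 = 0.6667, f(x_1) = 0.412247, coefficient = 2
x_2 = 0.8333, f(x_2) = 0.616814, coefficient = 2
x_3 = 1.0000, f(x_3) = 0.841471, coefficient = 2
x_4 = 1.1667, f(x_4) = 1.072686, coefficient = 2
x_5 = 1.3333, f(x_5) = 1.295917, coefficient = 2
x_6 = 1.5000, f(x_6) = 1.496242, coefficient = 1

I ≈ (0.166667/2) × 10.214224 = 0.851185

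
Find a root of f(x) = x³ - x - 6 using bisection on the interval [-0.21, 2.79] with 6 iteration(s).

f(x) = x³ - x - 6
Initial interval: [-0.21, 2.79]

Iteration 1:
  c_1 = (-0.210000 + 2.790000)/2 = 1.290000
  f(c_1) = f(1.290000) = -5.143311
  f(a) × f(c) ≥ 0, new interval: [1.290000, 2.790000]
Iteration 2:
  c_2 = (1.290000 + 2.790000)/2 = 2.040000
  f(c_2) = f(2.040000) = 0.449664
  f(a) × f(c) < 0, new interval: [1.290000, 2.040000]
Iteration 3:
  c_3 = (1.290000 + 2.040000)/2 = 1.665000
  f(c_3) = f(1.665000) = -3.049245
  f(a) × f(c) ≥ 0, new interval: [1.665000, 2.040000]
Iteration 4:
  c_4 = (1.665000 + 2.040000)/2 = 1.852500
  f(c_4) = f(1.852500) = -1.495172
  f(a) × f(c) ≥ 0, new interval: [1.852500, 2.040000]
Iteration 5:
  c_5 = (1.852500 + 2.040000)/2 = 1.946250
  f(c_5) = f(1.946250) = -0.574071
  f(a) × f(c) ≥ 0, new interval: [1.946250, 2.040000]
Iteration 6:
  c_6 = (1.946250 + 2.040000)/2 = 1.993125
  f(c_6) = f(1.993125) = -0.075342
  f(a) × f(c) ≥ 0, new interval: [1.993125, 2.040000]

After 6 iteration(s), the approximation is c_6 = 1.993125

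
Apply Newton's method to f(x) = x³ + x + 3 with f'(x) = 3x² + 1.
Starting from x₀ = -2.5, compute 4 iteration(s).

f(x) = x³ + x + 3
f'(x) = 3x² + 1
x₀ = -2.5

Newton-Raphson formula: x_{n+1} = x_n - f(x_n)/f'(x_n)

Iteration 1:
  f(-2.500000) = -15.125000
  f'(-2.500000) = 19.750000
  x_1 = -2.500000 - (-15.125000)/19.750000 = -1.734177
Iteration 2:
  f(-1.734177) = -3.949491
  f'(-1.734177) = 10.022112
  x_2 = -1.734177 - (-3.949491)/10.022112 = -1.340100
Iteration 3:
  f(-1.340100) = -0.746740
  f'(-1.340100) = 6.387600
  x_3 = -1.340100 - (-0.746740)/6.387600 = -1.223195
Iteration 4:
  f(-1.223195) = -0.053346
  f'(-1.223195) = 5.488618
  x_4 = -1.223195 - (-0.053346)/5.488618 = -1.213475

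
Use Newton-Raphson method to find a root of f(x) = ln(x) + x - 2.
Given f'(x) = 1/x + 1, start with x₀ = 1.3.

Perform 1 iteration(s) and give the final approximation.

f(x) = ln(x) + x - 2
f'(x) = 1/x + 1
x₀ = 1.3

Newton-Raphson formula: x_{n+1} = x_n - f(x_n)/f'(x_n)

Iteration 1:
  f(1.300000) = -0.437636
  f'(1.300000) = 1.769231
  x_1 = 1.300000 - (-0.437636)/1.769231 = 1.547359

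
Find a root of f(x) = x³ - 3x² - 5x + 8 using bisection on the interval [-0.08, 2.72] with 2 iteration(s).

f(x) = x³ - 3x² - 5x + 8
Initial interval: [-0.08, 2.72]

Iteration 1:
  c_1 = (-0.080000 + 2.720000)/2 = 1.320000
  f(c_1) = f(1.320000) = -1.527232
  f(a) × f(c) < 0, new interval: [-0.080000, 1.320000]
Iteration 2:
  c_2 = (-0.080000 + 1.320000)/2 = 0.620000
  f(c_2) = f(0.620000) = 3.985128
  f(a) × f(c) ≥ 0, new interval: [0.620000, 1.320000]

After 2 iteration(s), the approximation is c_2 = 0.620000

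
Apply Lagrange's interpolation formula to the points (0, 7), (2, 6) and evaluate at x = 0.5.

Lagrange interpolation formula:
P(x) = Σ yᵢ × Lᵢ(x)
where Lᵢ(x) = Π_{j≠i} (x - xⱼ)/(xᵢ - xⱼ)

L_0(0.5) = (0.5 - 2)/(0 - 2) = 0.750000
L_1(0.5) = (0.5 - 0)/(2 - 0) = 0.250000

P(0.5) = 7×L_0(0.5) + 6×L_1(0.5)
P(0.5) = 6.750000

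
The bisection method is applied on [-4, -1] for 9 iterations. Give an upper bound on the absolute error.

Bisection error bound: |error| ≤ (b-a)/2^n
|error| ≤ (-1 - (-4))/2^9 = 3/2^9
|error| ≤ 0.0058593750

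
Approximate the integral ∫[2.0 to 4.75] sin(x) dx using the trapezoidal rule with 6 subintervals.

f(x) = sin(x)
a = 2.0, b = 4.75, n = 6
h = (b - a)/n = 0.458333

Trapezoidal rule: (h/2)[f(x₀) + 2f(x₁) + 2f(x₂) + ... + f(xₙ)]

x_0 = 2.0000, f(x_0) = 0.909297, coefficient = 1
x_1 = 2.4583, f(x_1) = 0.631324, coefficient = 2
x_2 = 2.9167, f(x_2) = 0.223034, coefficient = 2
x_3 = 3.3750, f(x_3) = -0.231294, coefficient = 2
x_4 = 3.8333, f(x_4) = -0.637879, coefficient = 2
x_5 = 4.2917, f(x_5) = -0.912794, coefficient = 2
x_6 = 4.7500, f(x_6) = -0.999293, coefficient = 1

I ≈ (0.458333/2) × -1.945212 = -0.445778
Exact value: -0.453749
Error: 0.007971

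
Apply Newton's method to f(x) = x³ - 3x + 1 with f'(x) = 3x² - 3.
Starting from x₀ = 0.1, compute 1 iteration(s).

f(x) = x³ - 3x + 1
f'(x) = 3x² - 3
x₀ = 0.1

Newton-Raphson formula: x_{n+1} = x_n - f(x_n)/f'(x_n)

Iteration 1:
  f(0.100000) = 0.701000
  f'(0.100000) = -2.970000
  x_1 = 0.100000 - 0.701000/(-2.970000) = 0.336027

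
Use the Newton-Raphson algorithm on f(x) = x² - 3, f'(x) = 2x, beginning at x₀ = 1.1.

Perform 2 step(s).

f(x) = x² - 3
f'(x) = 2x
x₀ = 1.1

Newton-Raphson formula: x_{n+1} = x_n - f(x_n)/f'(x_n)

Iteration 1:
  f(1.100000) = -1.790000
  f'(1.100000) = 2.200000
  x_1 = 1.100000 - (-1.790000)/2.200000 = 1.913636
Iteration 2:
  f(1.913636) = 0.662004
  f'(1.913636) = 3.827273
  x_2 = 1.913636 - 0.662004/3.827273 = 1.740666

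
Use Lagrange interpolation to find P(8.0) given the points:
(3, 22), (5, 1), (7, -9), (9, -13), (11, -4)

Lagrange interpolation formula:
P(x) = Σ yᵢ × Lᵢ(x)
where Lᵢ(x) = Π_{j≠i} (x - xⱼ)/(xᵢ - xⱼ)

L_0(8.0) = (8.0 - 5)/(3 - 5) × (8.0 - 7)/(3 - 7) × (8.0 - 9)/(3 - 9) × (8.0 - 11)/(3 - 11) = 0.023438
L_1(8.0) = (8.0 - 3)/(5 - 3) × (8.0 - 7)/(5 - 7) × (8.0 - 9)/(5 - 9) × (8.0 - 11)/(5 - 11) = -0.156250
L_2(8.0) = (8.0 - 3)/(7 - 3) × (8.0 - 5)/(7 - 5) × (8.0 - 9)/(7 - 9) × (8.0 - 11)/(7 - 11) = 0.703125
L_3(8.0) = (8.0 - 3)/(9 - 3) × (8.0 - 5)/(9 - 5) × (8.0 - 7)/(9 - 7) × (8.0 - 11)/(9 - 11) = 0.468750
L_4(8.0) = (8.0 - 3)/(11 - 3) × (8.0 - 5)/(11 - 5) × (8.0 - 7)/(11 - 7) × (8.0 - 9)/(11 - 9) = -0.039062

P(8.0) = 22×L_0(8.0) + 1×L_1(8.0) + (-9)×L_2(8.0) + (-13)×L_3(8.0) + (-4)×L_4(8.0)
P(8.0) = -11.906250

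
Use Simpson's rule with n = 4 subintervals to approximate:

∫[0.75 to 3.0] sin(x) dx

f(x) = sin(x)
a = 0.75, b = 3.0, n = 4
h = (b - a)/n = 0.562500

Simpson's rule: (h/3)[f(x₀) + 4f(x₁) + 2f(x₂) + ... + f(xₙ)]

x_0 = 0.7500, f(x_0) = 0.681639, coefficient = 1
x_1 = 1.3125, f(x_1) = 0.966827, coefficient = 4
x_2 = 1.8750, f(x_2) = 0.954086, coefficient = 2
x_3 = 2.4375, f(x_3) = 0.647343, coefficient = 4
x_4 = 3.0000, f(x_4) = 0.141120, coefficient = 1

I ≈ (0.562500/3) × 9.187607 = 1.722676
Exact value: 1.721681
Error: 0.000995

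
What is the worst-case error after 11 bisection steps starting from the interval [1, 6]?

Bisection error bound: |error| ≤ (b-a)/2^n
|error| ≤ (6 - 1)/2^11 = 5/2^11
|error| ≤ 0.0024414062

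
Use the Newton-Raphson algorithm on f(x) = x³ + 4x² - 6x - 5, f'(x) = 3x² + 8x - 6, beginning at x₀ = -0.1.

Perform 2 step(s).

f(x) = x³ + 4x² - 6x - 5
f'(x) = 3x² + 8x - 6
x₀ = -0.1

Newton-Raphson formula: x_{n+1} = x_n - f(x_n)/f'(x_n)

Iteration 1:
  f(-0.100000) = -4.361000
  f'(-0.100000) = -6.770000
  x_1 = -0.100000 - (-4.361000)/(-6.770000) = -0.744165
Iteration 2:
  f(-0.744165) = 1.268016
  f'(-0.744165) = -10.291977
  x_2 = -0.744165 - 1.268016/(-10.291977) = -0.620961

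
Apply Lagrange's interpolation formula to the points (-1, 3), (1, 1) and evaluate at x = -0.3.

Lagrange interpolation formula:
P(x) = Σ yᵢ × Lᵢ(x)
where Lᵢ(x) = Π_{j≠i} (x - xⱼ)/(xᵢ - xⱼ)

L_0(-0.3) = (-0.3 - 1)/(-1 - 1) = 0.650000
L_1(-0.3) = (-0.3 - (-1))/(1 - (-1)) = 0.350000

P(-0.3) = 3×L_0(-0.3) + 1×L_1(-0.3)
P(-0.3) = 2.300000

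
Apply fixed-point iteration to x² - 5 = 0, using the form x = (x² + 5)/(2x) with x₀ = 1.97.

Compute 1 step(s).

Equation: x² - 5 = 0
Fixed-point form: x = (x² + 5)/(2x)
x₀ = 1.97

x_1 = g(1.970000) = 2.254036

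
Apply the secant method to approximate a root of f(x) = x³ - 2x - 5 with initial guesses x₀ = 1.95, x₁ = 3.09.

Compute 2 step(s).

f(x) = x³ - 2x - 5
x₀ = 1.95, x₁ = 3.09

Secant formula: x_{n+1} = x_n - f(x_n)(x_n - x_{n-1})/(f(x_n) - f(x_{n-1}))

Iteration 1:
  f(1.950000) = -1.485125
  f(3.090000) = 18.323629
  x_2 = 3.090000 - 18.323629×(3.090000 - 1.950000)/(18.323629 - (-1.485125))
       = 2.035469
Iteration 2:
  f(3.090000) = 18.323629
  f(2.035469) = -0.637713
  x_3 = 2.035469 - (-0.637713)×(2.035469 - 3.090000)/(-0.637713 - 18.323629)
       = 2.070936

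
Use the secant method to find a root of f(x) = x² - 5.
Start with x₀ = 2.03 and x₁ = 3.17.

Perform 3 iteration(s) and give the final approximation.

f(x) = x² - 5
x₀ = 2.03, x₁ = 3.17

Secant formula: x_{n+1} = x_n - f(x_n)(x_n - x_{n-1})/(f(x_n) - f(x_{n-1}))

Iteration 1:
  f(2.030000) = -0.879100
  f(3.170000) = 5.048900
  x_2 = 3.170000 - 5.048900×(3.170000 - 2.030000)/(5.048900 - (-0.879100))
       = 2.199058
Iteration 2:
  f(3.170000) = 5.048900
  f(2.199058) = -0.164145
  x_3 = 2.199058 - (-0.164145)×(2.199058 - 3.170000)/(-0.164145 - 5.048900)
       = 2.229630
Iteration 3:
  f(2.199058) = -0.164145
  f(2.229630) = -0.028749
  x_4 = 2.229630 - (-0.028749)×(2.229630 - 2.199058)/(-0.028749 - (-0.164145))
       = 2.236122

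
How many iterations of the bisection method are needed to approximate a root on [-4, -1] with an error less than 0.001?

We need (b-a)/2^n ≤ 0.001
(-1 - (-4))/2^n ≤ 0.001
3/2^n ≤ 0.001
2^n ≥ 3000
n ≥ log₂(3000) = 11.55
n ≥ 12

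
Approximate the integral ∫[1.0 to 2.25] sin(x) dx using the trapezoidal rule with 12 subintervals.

f(x) = sin(x)
a = 1.0, b = 2.25, n = 12
h = (b - a)/n = 0.104167

Trapezoidal rule: (h/2)[f(x₀) + 2f(x₁) + 2f(x₂) + ... + f(xₙ)]

x_0 = 1.0000, f(x_0) = 0.841471, coefficient = 1
x_1 = 1.1042, f(x_1) = 0.893090, coefficient = 2
x_2 = 1.2083, f(x_2) = 0.935026, coefficient = 2
x_3 = 1.3125, f(x_3) = 0.966827, coefficient = 2
x_4 = 1.4167, f(x_4) = 0.988146, coefficient = 2
x_5 = 1.5208, f(x_5) = 0.998752, coefficient = 2
x_6 = 1.6250, f(x_6) = 0.998531, coefficient = 2
x_7 = 1.7292, f(x_7) = 0.987486, coefficient = 2
x_8 = 1.8333, f(x_8) = 0.965735, coefficient = 2
x_9 = 1.9375, f(x_9) = 0.933514, coefficient = 2
x_10 = 2.0417, f(x_10) = 0.891174, coefficient = 2
x_11 = 2.1458, f(x_11) = 0.839172, coefficient = 2
x_12 = 2.2500, f(x_12) = 0.778073, coefficient = 1

I ≈ (0.104167/2) × 22.414448 = 1.167419
Exact value: 1.168476
Error: 0.001057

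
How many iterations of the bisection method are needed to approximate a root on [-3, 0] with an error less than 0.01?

We need (b-a)/2^n ≤ 0.01
(0 - (-3))/2^n ≤ 0.01
3/2^n ≤ 0.01
2^n ≥ 300
n ≥ log₂(300) = 8.23
n ≥ 9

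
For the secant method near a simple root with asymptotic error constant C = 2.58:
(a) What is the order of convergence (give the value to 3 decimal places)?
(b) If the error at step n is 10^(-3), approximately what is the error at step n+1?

(a) Secant method has superlinear convergence with order φ = (1+√5)/2 ≈ 1.618.
    This means |e_{n+1}| ≈ C|e_n|^1.618.

(b) With |e_n| = 10^(-3) and C = 2.58:
    |e_{n+1}| ≈ 2.58 × (10^(-3))^1.618 = 2.58 × 10^(-4.85)

(a) ≈ 1.618 (golden ratio); (b) |e_{n+1}| ≈ 3.610e-05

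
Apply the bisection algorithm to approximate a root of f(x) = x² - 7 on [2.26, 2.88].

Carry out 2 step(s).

f(x) = x² - 7
Initial interval: [2.26, 2.88]

Iteration 1:
  c_1 = (2.260000 + 2.880000)/2 = 2.570000
  f(c_1) = f(2.570000) = -0.395100
  f(a) × f(c) ≥ 0, new interval: [2.570000, 2.880000]
Iteration 2:
  c_2 = (2.570000 + 2.880000)/2 = 2.725000
  f(c_2) = f(2.725000) = 0.425625
  f(a) × f(c) < 0, new interval: [2.570000, 2.725000]

After 2 iteration(s), the approximation is c_2 = 2.725000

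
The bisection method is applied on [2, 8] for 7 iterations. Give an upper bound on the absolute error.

Bisection error bound: |error| ≤ (b-a)/2^n
|error| ≤ (8 - 2)/2^7 = 6/2^7
|error| ≤ 0.0468750000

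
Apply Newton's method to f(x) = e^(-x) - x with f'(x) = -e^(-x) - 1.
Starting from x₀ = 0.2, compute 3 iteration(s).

f(x) = e^(-x) - x
f'(x) = -e^(-x) - 1
x₀ = 0.2

Newton-Raphson formula: x_{n+1} = x_n - f(x_n)/f'(x_n)

Iteration 1:
  f(0.200000) = 0.618731
  f'(0.200000) = -1.818731
  x_1 = 0.200000 - 0.618731/(-1.818731) = 0.540199
Iteration 2:
  f(0.540199) = 0.042433
  f'(0.540199) = -1.582632
  x_2 = 0.540199 - 0.042433/(-1.582632) = 0.567011
Iteration 3:
  f(0.567011) = 0.000208
  f'(0.567011) = -1.567218
  x_3 = 0.567011 - 0.000208/(-1.567218) = 0.567143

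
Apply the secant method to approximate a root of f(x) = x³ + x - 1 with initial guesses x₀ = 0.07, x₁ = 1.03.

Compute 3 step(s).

f(x) = x³ + x - 1
x₀ = 0.07, x₁ = 1.03

Secant formula: x_{n+1} = x_n - f(x_n)(x_n - x_{n-1})/(f(x_n) - f(x_{n-1}))

Iteration 1:
  f(0.070000) = -0.929657
  f(1.030000) = 1.122727
  x_2 = 1.030000 - 1.122727×(1.030000 - 0.070000)/(1.122727 - (-0.929657))
       = 0.504846
Iteration 2:
  f(1.030000) = 1.122727
  f(0.504846) = -0.366484
  x_3 = 0.504846 - (-0.366484)×(0.504846 - 1.030000)/(-0.366484 - 1.122727)
       = 0.634083
Iteration 3:
  f(0.504846) = -0.366484
  f(0.634083) = -0.110978
  x_4 = 0.634083 - (-0.110978)×(0.634083 - 0.504846)/(-0.110978 - (-0.366484))
       = 0.690216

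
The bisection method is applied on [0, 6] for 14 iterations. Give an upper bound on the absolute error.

Bisection error bound: |error| ≤ (b-a)/2^n
|error| ≤ (6 - 0)/2^14 = 6/2^14
|error| ≤ 0.0003662109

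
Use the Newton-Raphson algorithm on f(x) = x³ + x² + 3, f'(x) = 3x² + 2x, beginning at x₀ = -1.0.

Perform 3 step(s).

f(x) = x³ + x² + 3
f'(x) = 3x² + 2x
x₀ = -1.0

Newton-Raphson formula: x_{n+1} = x_n - f(x_n)/f'(x_n)

Iteration 1:
  f(-1.000000) = 3.000000
  f'(-1.000000) = 1.000000
  x_1 = -1.000000 - 3.000000/1.000000 = -4.000000
Iteration 2:
  f(-4.000000) = -45.000000
  f'(-4.000000) = 40.000000
  x_2 = -4.000000 - (-45.000000)/40.000000 = -2.875000
Iteration 3:
  f(-2.875000) = -12.498047
  f'(-2.875000) = 19.046875
  x_3 = -2.875000 - (-12.498047)/19.046875 = -2.218827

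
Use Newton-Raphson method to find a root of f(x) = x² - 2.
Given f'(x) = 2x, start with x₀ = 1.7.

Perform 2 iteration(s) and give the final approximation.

f(x) = x² - 2
f'(x) = 2x
x₀ = 1.7

Newton-Raphson formula: x_{n+1} = x_n - f(x_n)/f'(x_n)

Iteration 1:
  f(1.700000) = 0.890000
  f'(1.700000) = 3.400000
  x_1 = 1.700000 - 0.890000/3.400000 = 1.438235
Iteration 2:
  f(1.438235) = 0.068521
  f'(1.438235) = 2.876471
  x_2 = 1.438235 - 0.068521/2.876471 = 1.414414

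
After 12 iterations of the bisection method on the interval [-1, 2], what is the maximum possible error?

Bisection error bound: |error| ≤ (b-a)/2^n
|error| ≤ (2 - (-1))/2^12 = 3/2^12
|error| ≤ 0.0007324219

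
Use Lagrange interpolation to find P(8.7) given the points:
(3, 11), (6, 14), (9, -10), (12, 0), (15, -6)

Lagrange interpolation formula:
P(x) = Σ yᵢ × Lᵢ(x)
where Lᵢ(x) = Π_{j≠i} (x - xⱼ)/(xᵢ - xⱼ)

L_0(8.7) = (8.7 - 6)/(3 - 6) × (8.7 - 9)/(3 - 9) × (8.7 - 12)/(3 - 12) × (8.7 - 15)/(3 - 15) = -0.008663
L_1(8.7) = (8.7 - 3)/(6 - 3) × (8.7 - 9)/(6 - 9) × (8.7 - 12)/(6 - 12) × (8.7 - 15)/(6 - 15) = 0.073150
L_2(8.7) = (8.7 - 3)/(9 - 3) × (8.7 - 6)/(9 - 6) × (8.7 - 12)/(9 - 12) × (8.7 - 15)/(9 - 15) = 0.987525
L_3(8.7) = (8.7 - 3)/(12 - 3) × (8.7 - 6)/(12 - 6) × (8.7 - 9)/(12 - 9) × (8.7 - 15)/(12 - 15) = -0.059850
L_4(8.7) = (8.7 - 3)/(15 - 3) × (8.7 - 6)/(15 - 6) × (8.7 - 9)/(15 - 9) × (8.7 - 12)/(15 - 12) = 0.007838

P(8.7) = 11×L_0(8.7) + 14×L_1(8.7) + (-10)×L_2(8.7) + 0×L_3(8.7) + (-6)×L_4(8.7)
P(8.7) = -8.993462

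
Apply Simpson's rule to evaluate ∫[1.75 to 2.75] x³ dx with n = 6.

f(x) = x³
a = 1.75, b = 2.75, n = 6
h = (b - a)/n = 0.166667

Simpson's rule: (h/3)[f(x₀) + 4f(x₁) + 2f(x₂) + ... + f(xₙ)]

x_0 = 1.7500, f(x_0) = 5.359375, coefficient = 1
x_1 = 1.9167, f(x_1) = 7.041088, coefficient = 4
x_2 = 2.0833, f(x_2) = 9.042245, coefficient = 2
x_3 = 2.2500, f(x_3) = 11.390625, coefficient = 4
x_4 = 2.4167, f(x_4) = 14.114005, coefficient = 2
x_5 = 2.5833, f(x_5) = 17.240162, coefficient = 4
x_6 = 2.7500, f(x_6) = 20.796875, coefficient = 1

I ≈ (0.166667/3) × 215.156250 = 11.953125
Exact value: 11.953125
Error: 0.000000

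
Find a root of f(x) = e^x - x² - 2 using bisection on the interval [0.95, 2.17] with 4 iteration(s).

f(x) = e^x - x² - 2
Initial interval: [0.95, 2.17]

Iteration 1:
  c_1 = (0.950000 + 2.170000)/2 = 1.560000
  f(c_1) = f(1.560000) = 0.325221
  f(a) × f(c) < 0, new interval: [0.950000, 1.560000]
Iteration 2:
  c_2 = (0.950000 + 1.560000)/2 = 1.255000
  f(c_2) = f(1.255000) = -0.067187
  f(a) × f(c) ≥ 0, new interval: [1.255000, 1.560000]
Iteration 3:
  c_3 = (1.255000 + 1.560000)/2 = 1.407500
  f(c_3) = f(1.407500) = 0.104672
  f(a) × f(c) < 0, new interval: [1.255000, 1.407500]
Iteration 4:
  c_4 = (1.255000 + 1.407500)/2 = 1.331250
  f(c_4) = f(1.331250) = 0.013546
  f(a) × f(c) < 0, new interval: [1.255000, 1.331250]

After 4 iteration(s), the approximation is c_4 = 1.331250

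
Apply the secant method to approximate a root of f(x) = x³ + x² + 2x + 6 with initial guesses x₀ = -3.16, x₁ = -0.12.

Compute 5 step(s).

f(x) = x³ + x² + 2x + 6
x₀ = -3.16, x₁ = -0.12

Secant formula: x_{n+1} = x_n - f(x_n)(x_n - x_{n-1})/(f(x_n) - f(x_{n-1}))

Iteration 1:
  f(-3.160000) = -21.888896
  f(-0.120000) = 5.772672
  x_2 = -0.120000 - 5.772672×(-0.120000 - (-3.160000))/(5.772672 - (-21.888896))
       = -0.754415
Iteration 2:
  f(-0.120000) = 5.772672
  f(-0.754415) = 4.630942
  x_3 = -0.754415 - 4.630942×(-0.754415 - (-0.120000))/(4.630942 - 5.772672)
       = -3.327651
Iteration 3:
  f(-0.754415) = 4.630942
  f(-3.327651) = -26.429996
  x_4 = -3.327651 - (-26.429996)×(-3.327651 - (-0.754415))/(-26.429996 - 4.630942)
       = -1.138065
Iteration 4:
  f(-3.327651) = -26.429996
  f(-1.138065) = 3.545051
  x_5 = -1.138065 - 3.545051×(-1.138065 - (-3.327651))/(3.545051 - (-26.429996))
       = -1.397020
Iteration 5:
  f(-1.138065) = 3.545051
  f(-1.397020) = 2.431111
  x_6 = -1.397020 - 2.431111×(-1.397020 - (-1.138065))/(2.431111 - 3.545051)
       = -1.962175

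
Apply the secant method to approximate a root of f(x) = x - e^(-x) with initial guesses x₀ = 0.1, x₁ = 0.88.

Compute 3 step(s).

f(x) = x - e^(-x)
x₀ = 0.1, x₁ = 0.88

Secant formula: x_{n+1} = x_n - f(x_n)(x_n - x_{n-1})/(f(x_n) - f(x_{n-1}))

Iteration 1:
  f(0.100000) = -0.804837
  f(0.880000) = 0.465217
  x_2 = 0.880000 - 0.465217×(0.880000 - 0.100000)/(0.465217 - (-0.804837))
       = 0.594288
Iteration 2:
  f(0.880000) = 0.465217
  f(0.594288) = 0.042333
  x_3 = 0.594288 - 0.042333×(0.594288 - 0.880000)/(0.042333 - 0.465217)
       = 0.565687
Iteration 3:
  f(0.594288) = 0.042333
  f(0.565687) = -0.002283
  x_4 = 0.565687 - (-0.002283)×(0.565687 - 0.594288)/(-0.002283 - 0.042333)
       = 0.567150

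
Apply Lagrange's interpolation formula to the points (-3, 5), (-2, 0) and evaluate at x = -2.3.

Lagrange interpolation formula:
P(x) = Σ yᵢ × Lᵢ(x)
where Lᵢ(x) = Π_{j≠i} (x - xⱼ)/(xᵢ - xⱼ)

L_0(-2.3) = (-2.3 - (-2))/(-3 - (-2)) = 0.300000
L_1(-2.3) = (-2.3 - (-3))/(-2 - (-3)) = 0.700000

P(-2.3) = 5×L_0(-2.3) + 0×L_1(-2.3)
P(-2.3) = 1.500000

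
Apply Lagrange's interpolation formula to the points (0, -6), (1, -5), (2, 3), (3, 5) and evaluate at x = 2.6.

Lagrange interpolation formula:
P(x) = Σ yᵢ × Lᵢ(x)
where Lᵢ(x) = Π_{j≠i} (x - xⱼ)/(xᵢ - xⱼ)

L_0(2.6) = (2.6 - 1)/(0 - 1) × (2.6 - 2)/(0 - 2) × (2.6 - 3)/(0 - 3) = 0.064000
L_1(2.6) = (2.6 - 0)/(1 - 0) × (2.6 - 2)/(1 - 2) × (2.6 - 3)/(1 - 3) = -0.312000
L_2(2.6) = (2.6 - 0)/(2 - 0) × (2.6 - 1)/(2 - 1) × (2.6 - 3)/(2 - 3) = 0.832000
L_3(2.6) = (2.6 - 0)/(3 - 0) × (2.6 - 1)/(3 - 1) × (2.6 - 2)/(3 - 2) = 0.416000

P(2.6) = (-6)×L_0(2.6) + (-5)×L_1(2.6) + 3×L_2(2.6) + 5×L_3(2.6)
P(2.6) = 5.752000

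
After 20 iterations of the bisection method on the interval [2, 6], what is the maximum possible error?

Bisection error bound: |error| ≤ (b-a)/2^n
|error| ≤ (6 - 2)/2^20 = 4/2^20
|error| ≤ 0.0000038147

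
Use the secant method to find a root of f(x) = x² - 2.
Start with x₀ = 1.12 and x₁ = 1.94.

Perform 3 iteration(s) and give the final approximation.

f(x) = x² - 2
x₀ = 1.12, x₁ = 1.94

Secant formula: x_{n+1} = x_n - f(x_n)(x_n - x_{n-1})/(f(x_n) - f(x_{n-1}))

Iteration 1:
  f(1.120000) = -0.745600
  f(1.940000) = 1.763600
  x_2 = 1.940000 - 1.763600×(1.940000 - 1.120000)/(1.763600 - (-0.745600))
       = 1.363660
Iteration 2:
  f(1.940000) = 1.763600
  f(1.363660) = -0.140431
  x_3 = 1.363660 - (-0.140431)×(1.363660 - 1.940000)/(-0.140431 - 1.763600)
       = 1.406168
Iteration 3:
  f(1.363660) = -0.140431
  f(1.406168) = -0.022692
  x_4 = 1.406168 - (-0.022692)×(1.406168 - 1.363660)/(-0.022692 - (-0.140431))
       = 1.414360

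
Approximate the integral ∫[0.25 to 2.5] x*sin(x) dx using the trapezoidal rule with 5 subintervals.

f(x) = x*sin(x)
a = 0.25, b = 2.5, n = 5
h = (b - a)/n = 0.450000

Trapezoidal rule: (h/2)[f(x₀) + 2f(x₁) + 2f(x₂) + ... + f(xₙ)]

x_0 = 0.2500, f(x_0) = 0.061851, coefficient = 1
x_1 = 0.7000, f(x_1) = 0.450952, coefficient = 2
x_2 = 1.1500, f(x_2) = 1.049679, coefficient = 2
x_3 = 1.6000, f(x_3) = 1.599318, coefficient = 2
x_4 = 2.0500, f(x_4) = 1.819093, coefficient = 2
x_5 = 2.5000, f(x_5) = 1.496180, coefficient = 1

I ≈ (0.450000/2) × 11.396114 = 2.564126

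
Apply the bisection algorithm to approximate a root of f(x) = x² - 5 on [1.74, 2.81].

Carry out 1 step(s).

f(x) = x² - 5
Initial interval: [1.74, 2.81]

Iteration 1:
  c_1 = (1.740000 + 2.810000)/2 = 2.275000
  f(c_1) = f(2.275000) = 0.175625
  f(a) × f(c) < 0, new interval: [1.740000, 2.275000]

After 1 iteration(s), the approximation is c_1 = 2.275000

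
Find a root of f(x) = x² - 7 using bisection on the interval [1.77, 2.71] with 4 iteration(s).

f(x) = x² - 7
Initial interval: [1.77, 2.71]

Iteration 1:
  c_1 = (1.770000 + 2.710000)/2 = 2.240000
  f(c_1) = f(2.240000) = -1.982400
  f(a) × f(c) ≥ 0, new interval: [2.240000, 2.710000]
Iteration 2:
  c_2 = (2.240000 + 2.710000)/2 = 2.475000
  f(c_2) = f(2.475000) = -0.874375
  f(a) × f(c) ≥ 0, new interval: [2.475000, 2.710000]
Iteration 3:
  c_3 = (2.475000 + 2.710000)/2 = 2.592500
  f(c_3) = f(2.592500) = -0.278944
  f(a) × f(c) ≥ 0, new interval: [2.592500, 2.710000]
Iteration 4:
  c_4 = (2.592500 + 2.710000)/2 = 2.651250
  f(c_4) = f(2.651250) = 0.029127
  f(a) × f(c) < 0, new interval: [2.592500, 2.651250]

After 4 iteration(s), the approximation is c_4 = 2.651250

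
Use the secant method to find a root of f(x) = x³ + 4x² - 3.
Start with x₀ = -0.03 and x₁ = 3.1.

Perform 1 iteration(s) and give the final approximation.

f(x) = x³ + 4x² - 3
x₀ = -0.03, x₁ = 3.1

Secant formula: x_{n+1} = x_n - f(x_n)(x_n - x_{n-1})/(f(x_n) - f(x_{n-1}))

Iteration 1:
  f(-0.030000) = -2.996427
  f(3.100000) = 65.231000
  x_2 = 3.100000 - 65.231000×(3.100000 - (-0.030000))/(65.231000 - (-2.996427))
       = 0.107464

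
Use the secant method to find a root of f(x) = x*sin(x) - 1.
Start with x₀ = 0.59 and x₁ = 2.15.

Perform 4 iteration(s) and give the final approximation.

f(x) = x*sin(x) - 1
x₀ = 0.59, x₁ = 2.15

Secant formula: x_{n+1} = x_n - f(x_n)(x_n - x_{n-1})/(f(x_n) - f(x_{n-1}))

Iteration 1:
  f(0.590000) = -0.671747
  f(2.150000) = 0.799332
  x_2 = 2.150000 - 0.799332×(2.150000 - 0.590000)/(0.799332 - (-0.671747))
       = 1.302351
Iteration 2:
  f(2.150000) = 0.799332
  f(1.302351) = 0.255707
  x_3 = 1.302351 - 0.255707×(1.302351 - 2.150000)/(0.255707 - 0.799332)
       = 0.903640
Iteration 3:
  f(1.302351) = 0.255707
  f(0.903640) = -0.290115
  x_4 = 0.903640 - (-0.290115)×(0.903640 - 1.302351)/(-0.290115 - 0.255707)
       = 1.115563
Iteration 4:
  f(0.903640) = -0.290115
  f(1.115563) = 0.001952
  x_5 = 1.115563 - 0.001952×(1.115563 - 0.903640)/(0.001952 - (-0.290115))
       = 1.114146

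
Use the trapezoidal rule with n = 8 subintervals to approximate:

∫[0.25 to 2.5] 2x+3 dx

f(x) = 2x+3
a = 0.25, b = 2.5, n = 8
h = (b - a)/n = 0.281250

Trapezoidal rule: (h/2)[f(x₀) + 2f(x₁) + 2f(x₂) + ... + f(xₙ)]

x_0 = 0.2500, f(x_0) = 3.500000, coefficient = 1
x_1 = 0.5312, f(x_1) = 4.062500, coefficient = 2
x_2 = 0.8125, f(x_2) = 4.625000, coefficient = 2
x_3 = 1.0938, f(x_3) = 5.187500, coefficient = 2
x_4 = 1.3750, f(x_4) = 5.750000, coefficient = 2
x_5 = 1.6562, f(x_5) = 6.312500, coefficient = 2
x_6 = 1.9375, f(x_6) = 6.875000, coefficient = 2
x_7 = 2.2188, f(x_7) = 7.437500, coefficient = 2
x_8 = 2.5000, f(x_8) = 8.000000, coefficient = 1

I ≈ (0.281250/2) × 92.000000 = 12.937500
Exact value: 12.937500
Error: 0.000000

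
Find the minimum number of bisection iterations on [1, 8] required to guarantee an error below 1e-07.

We need (b-a)/2^n ≤ 1e-07
(8 - 1)/2^n ≤ 1e-07
7/2^n ≤ 1e-07
2^n ≥ 70000000
n ≥ log₂(70000000) = 26.06
n ≥ 27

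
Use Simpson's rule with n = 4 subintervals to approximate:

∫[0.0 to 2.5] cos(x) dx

f(x) = cos(x)
a = 0.0, b = 2.5, n = 4
h = (b - a)/n = 0.625000

Simpson's rule: (h/3)[f(x₀) + 4f(x₁) + 2f(x₂) + ... + f(xₙ)]

x_0 = 0.0000, f(x_0) = 1.000000, coefficient = 1
x_1 = 0.6250, f(x_1) = 0.810963, coefficient = 4
x_2 = 1.2500, f(x_2) = 0.315322, coefficient = 2
x_3 = 1.8750, f(x_3) = -0.299534, coefficient = 4
x_4 = 2.5000, f(x_4) = -0.801144, coefficient = 1

I ≈ (0.625000/3) × 2.875220 = 0.599004
Exact value: 0.598472
Error: 0.000532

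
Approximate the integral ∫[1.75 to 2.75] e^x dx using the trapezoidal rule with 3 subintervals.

f(x) = e^x
a = 1.75, b = 2.75, n = 3
h = (b - a)/n = 0.333333

Trapezoidal rule: (h/2)[f(x₀) + 2f(x₁) + 2f(x₂) + ... + f(xₙ)]

x_0 = 1.7500, f(x_0) = 5.754603, coefficient = 1
x_1 = 2.0833, f(x_1) = 8.031195, coefficient = 2
x_2 = 2.4167, f(x_2) = 11.208436, coefficient = 2
x_3 = 2.7500, f(x_3) = 15.642632, coefficient = 1

I ≈ (0.333333/2) × 59.876496 = 9.979416
Exact value: 9.888029
Error: 0.091387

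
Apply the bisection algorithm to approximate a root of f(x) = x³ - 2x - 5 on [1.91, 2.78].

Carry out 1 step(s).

f(x) = x³ - 2x - 5
Initial interval: [1.91, 2.78]

Iteration 1:
  c_1 = (1.910000 + 2.780000)/2 = 2.345000
  f(c_1) = f(2.345000) = 3.205214
  f(a) × f(c) < 0, new interval: [1.910000, 2.345000]

After 1 iteration(s), the approximation is c_1 = 2.345000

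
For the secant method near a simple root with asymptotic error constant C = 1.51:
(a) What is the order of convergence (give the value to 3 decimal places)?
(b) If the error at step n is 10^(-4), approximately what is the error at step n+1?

(a) Secant method has superlinear convergence with order φ = (1+√5)/2 ≈ 1.618.
    This means |e_{n+1}| ≈ C|e_n|^1.618.

(b) With |e_n| = 10^(-4) and C = 1.51:
    |e_{n+1}| ≈ 1.51 × (10^(-4))^1.618 = 1.51 × 10^(-6.47)

(a) ≈ 1.618 (golden ratio); (b) |e_{n+1}| ≈ 5.091e-07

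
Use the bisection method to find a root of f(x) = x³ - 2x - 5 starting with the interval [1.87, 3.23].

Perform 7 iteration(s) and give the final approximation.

f(x) = x³ - 2x - 5
Initial interval: [1.87, 3.23]

Iteration 1:
  c_1 = (1.870000 + 3.230000)/2 = 2.550000
  f(c_1) = f(2.550000) = 6.481375
  f(a) × f(c) < 0, new interval: [1.870000, 2.550000]
Iteration 2:
  c_2 = (1.870000 + 2.550000)/2 = 2.210000
  f(c_2) = f(2.210000) = 1.373861
  f(a) × f(c) < 0, new interval: [1.870000, 2.210000]
Iteration 3:
  c_3 = (1.870000 + 2.210000)/2 = 2.040000
  f(c_3) = f(2.040000) = -0.590336
  f(a) × f(c) ≥ 0, new interval: [2.040000, 2.210000]
Iteration 4:
  c_4 = (2.040000 + 2.210000)/2 = 2.125000
  f(c_4) = f(2.125000) = 0.345703
  f(a) × f(c) < 0, new interval: [2.040000, 2.125000]
Iteration 5:
  c_5 = (2.040000 + 2.125000)/2 = 2.082500
  f(c_5) = f(2.082500) = -0.133601
  f(a) × f(c) ≥ 0, new interval: [2.082500, 2.125000]
Iteration 6:
  c_6 = (2.082500 + 2.125000)/2 = 2.103750
  f(c_6) = f(2.103750) = 0.103201
  f(a) × f(c) < 0, new interval: [2.082500, 2.103750]
Iteration 7:
  c_7 = (2.082500 + 2.103750)/2 = 2.093125
  f(c_7) = f(2.093125) = -0.015909
  f(a) × f(c) ≥ 0, new interval: [2.093125, 2.103750]

After 7 iteration(s), the approximation is c_7 = 2.093125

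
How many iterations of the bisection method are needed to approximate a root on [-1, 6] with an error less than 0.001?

We need (b-a)/2^n ≤ 0.001
(6 - (-1))/2^n ≤ 0.001
7/2^n ≤ 0.001
2^n ≥ 7000
n ≥ log₂(7000) = 12.77
n ≥ 13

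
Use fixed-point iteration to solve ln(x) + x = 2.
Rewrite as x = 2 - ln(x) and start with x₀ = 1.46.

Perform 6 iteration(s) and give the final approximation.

Equation: ln(x) + x = 2
Fixed-point form: x = 2 - ln(x)
x₀ = 1.46

x_1 = g(1.460000) = 1.621564
x_2 = g(1.621564) = 1.516609
x_3 = g(1.516609) = 1.583523
x_4 = g(1.583523) = 1.540348
x_5 = g(1.540348) = 1.567992
x_6 = g(1.567992) = 1.550204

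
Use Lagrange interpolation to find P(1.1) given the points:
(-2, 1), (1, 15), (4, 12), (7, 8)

Lagrange interpolation formula:
P(x) = Σ yᵢ × Lᵢ(x)
where Lᵢ(x) = Π_{j≠i} (x - xⱼ)/(xᵢ - xⱼ)

L_0(1.1) = (1.1 - 1)/(-2 - 1) × (1.1 - 4)/(-2 - 4) × (1.1 - 7)/(-2 - 7) = -0.010562
L_1(1.1) = (1.1 - (-2))/(1 - (-2)) × (1.1 - 4)/(1 - 4) × (1.1 - 7)/(1 - 7) = 0.982241
L_2(1.1) = (1.1 - (-2))/(4 - (-2)) × (1.1 - 1)/(4 - 1) × (1.1 - 7)/(4 - 7) = 0.033870
L_3(1.1) = (1.1 - (-2))/(7 - (-2)) × (1.1 - 1)/(7 - 1) × (1.1 - 4)/(7 - 4) = -0.005549

P(1.1) = 1×L_0(1.1) + 15×L_1(1.1) + 12×L_2(1.1) + 8×L_3(1.1)
P(1.1) = 15.085099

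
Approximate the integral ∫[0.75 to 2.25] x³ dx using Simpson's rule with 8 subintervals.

f(x) = x³
a = 0.75, b = 2.25, n = 8
h = (b - a)/n = 0.187500

Simpson's rule: (h/3)[f(x₀) + 4f(x₁) + 2f(x₂) + ... + f(xₙ)]

x_0 = 0.7500, f(x_0) = 0.421875, coefficient = 1
x_1 = 0.9375, f(x_1) = 0.823975, coefficient = 4
x_2 = 1.1250, f(x_2) = 1.423828, coefficient = 2
x_3 = 1.3125, f(x_3) = 2.260986, coefficient = 4
x_4 = 1.5000, f(x_4) = 3.375000, coefficient = 2
x_5 = 1.6875, f(x_5) = 4.805420, coefficient = 4
x_6 = 1.8750, f(x_6) = 6.591797, coefficient = 2
x_7 = 2.0625, f(x_7) = 8.773682, coefficient = 4
x_8 = 2.2500, f(x_8) = 11.390625, coefficient = 1

I ≈ (0.187500/3) × 101.250000 = 6.328125
Exact value: 6.328125
Error: 0.000000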